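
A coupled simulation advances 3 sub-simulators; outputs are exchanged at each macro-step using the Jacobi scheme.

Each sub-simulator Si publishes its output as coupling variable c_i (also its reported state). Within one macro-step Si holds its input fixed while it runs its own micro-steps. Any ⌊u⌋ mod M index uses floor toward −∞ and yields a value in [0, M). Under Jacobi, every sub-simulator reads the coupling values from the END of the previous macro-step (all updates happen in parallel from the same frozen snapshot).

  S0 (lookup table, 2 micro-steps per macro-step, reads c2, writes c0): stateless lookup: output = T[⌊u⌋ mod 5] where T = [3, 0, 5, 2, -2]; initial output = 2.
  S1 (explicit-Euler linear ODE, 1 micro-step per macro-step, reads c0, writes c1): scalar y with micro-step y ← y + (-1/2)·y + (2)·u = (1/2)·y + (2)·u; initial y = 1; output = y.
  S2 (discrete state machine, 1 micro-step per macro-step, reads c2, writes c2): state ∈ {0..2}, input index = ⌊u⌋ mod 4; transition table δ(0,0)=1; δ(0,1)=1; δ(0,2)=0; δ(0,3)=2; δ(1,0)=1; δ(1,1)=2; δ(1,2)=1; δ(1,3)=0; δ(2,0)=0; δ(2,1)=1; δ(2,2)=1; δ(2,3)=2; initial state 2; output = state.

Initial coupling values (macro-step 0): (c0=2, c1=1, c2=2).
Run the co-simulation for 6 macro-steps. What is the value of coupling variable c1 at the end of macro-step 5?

c1 at macro-step 5 = 209/32

macro 1: S0 reads c2=2 → after 2×micro: 5; S1 reads c0=2 → after 1×micro: 9/2; S2 reads c2=2 → after 1×micro: 1 ⇒ (c0=5, c1=9/2, c2=1)
macro 2: S0 reads c2=1 → after 2×micro: 0; S1 reads c0=5 → after 1×micro: 49/4; S2 reads c2=1 → after 1×micro: 2 ⇒ (c0=0, c1=49/4, c2=2)
macro 3: S0 reads c2=2 → after 2×micro: 5; S1 reads c0=0 → after 1×micro: 49/8; S2 reads c2=2 → after 1×micro: 1 ⇒ (c0=5, c1=49/8, c2=1)
macro 4: S0 reads c2=1 → after 2×micro: 0; S1 reads c0=5 → after 1×micro: 209/16; S2 reads c2=1 → after 1×micro: 2 ⇒ (c0=0, c1=209/16, c2=2)
macro 5: S0 reads c2=2 → after 2×micro: 5; S1 reads c0=0 → after 1×micro: 209/32; S2 reads c2=2 → after 1×micro: 1 ⇒ (c0=5, c1=209/32, c2=1)
macro 6: S0 reads c2=1 → after 2×micro: 0; S1 reads c0=5 → after 1×micro: 849/64; S2 reads c2=1 → after 1×micro: 2 ⇒ (c0=0, c1=849/64, c2=2)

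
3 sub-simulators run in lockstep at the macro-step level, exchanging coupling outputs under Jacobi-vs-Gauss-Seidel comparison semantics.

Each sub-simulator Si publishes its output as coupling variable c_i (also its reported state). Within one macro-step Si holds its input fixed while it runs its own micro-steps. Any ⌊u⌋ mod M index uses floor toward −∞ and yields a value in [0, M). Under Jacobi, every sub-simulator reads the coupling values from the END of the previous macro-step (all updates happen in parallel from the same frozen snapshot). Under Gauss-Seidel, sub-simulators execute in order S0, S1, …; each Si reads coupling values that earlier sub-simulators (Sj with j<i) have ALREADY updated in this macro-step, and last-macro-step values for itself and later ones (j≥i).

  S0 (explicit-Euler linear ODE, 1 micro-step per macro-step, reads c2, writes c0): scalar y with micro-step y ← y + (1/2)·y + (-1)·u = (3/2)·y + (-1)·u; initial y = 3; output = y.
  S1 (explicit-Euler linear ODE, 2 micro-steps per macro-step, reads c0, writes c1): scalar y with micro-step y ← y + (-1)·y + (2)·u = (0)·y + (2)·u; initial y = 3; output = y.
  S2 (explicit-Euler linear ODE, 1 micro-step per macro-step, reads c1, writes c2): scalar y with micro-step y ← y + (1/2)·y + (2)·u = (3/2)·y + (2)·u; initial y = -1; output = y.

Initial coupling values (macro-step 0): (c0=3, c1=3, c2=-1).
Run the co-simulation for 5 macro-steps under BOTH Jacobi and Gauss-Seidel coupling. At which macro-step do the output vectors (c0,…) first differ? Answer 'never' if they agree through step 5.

[Jacobi] macro 1: S0 reads c2=-1 → after 1×micro: 11/2; S1 reads c0=3 → after 2×micro: 6; S2 reads c1=3 → after 1×micro: 9/2 ⇒ (c0=11/2, c1=6, c2=9/2)
[Jacobi] macro 2: S0 reads c2=9/2 → after 1×micro: 15/4; S1 reads c0=11/2 → after 2×micro: 11; S2 reads c1=6 → after 1×micro: 75/4 ⇒ (c0=15/4, c1=11, c2=75/4)
[Jacobi] macro 3: S0 reads c2=75/4 → after 1×micro: -105/8; S1 reads c0=15/4 → after 2×micro: 15/2; S2 reads c1=11 → after 1×micro: 401/8 ⇒ (c0=-105/8, c1=15/2, c2=401/8)
[Jacobi] macro 4: S0 reads c2=401/8 → after 1×micro: -1117/16; S1 reads c0=-105/8 → after 2×micro: -105/4; S2 reads c1=15/2 → after 1×micro: 1443/16 ⇒ (c0=-1117/16, c1=-105/4, c2=1443/16)
[Jacobi] macro 5: S0 reads c2=1443/16 → after 1×micro: -6237/32; S1 reads c0=-1117/16 → after 2×micro: -1117/8; S2 reads c1=-105/4 → after 1×micro: 2649/32 ⇒ (c0=-6237/32, c1=-1117/8, c2=2649/32)
[Gauss-Seidel] macro 1: S0 reads c2=-1 → after 1×micro: 11/2; S1 reads c0=11/2 → after 2×micro: 11; S2 reads c1=11 → after 1×micro: 41/2 ⇒ (c0=11/2, c1=11, c2=41/2)
[Gauss-Seidel] macro 2: S0 reads c2=41/2 → after 1×micro: -49/4; S1 reads c0=-49/4 → after 2×micro: -49/2; S2 reads c1=-49/2 → after 1×micro: -73/4 ⇒ (c0=-49/4, c1=-49/2, c2=-73/4)
[Gauss-Seidel] macro 3: S0 reads c2=-73/4 → after 1×micro: -1/8; S1 reads c0=-1/8 → after 2×micro: -1/4; S2 reads c1=-1/4 → after 1×micro: -223/8 ⇒ (c0=-1/8, c1=-1/4, c2=-223/8)
[Gauss-Seidel] macro 4: S0 reads c2=-223/8 → after 1×micro: 443/16; S1 reads c0=443/16 → after 2×micro: 443/8; S2 reads c1=443/8 → after 1×micro: 1103/16 ⇒ (c0=443/16, c1=443/8, c2=1103/16)
[Gauss-Seidel] macro 5: S0 reads c2=1103/16 → after 1×micro: -877/32; S1 reads c0=-877/32 → after 2×micro: -877/16; S2 reads c1=-877/16 → after 1×micro: -199/32 ⇒ (c0=-877/32, c1=-877/16, c2=-199/32)

first divergence at macro-step: 1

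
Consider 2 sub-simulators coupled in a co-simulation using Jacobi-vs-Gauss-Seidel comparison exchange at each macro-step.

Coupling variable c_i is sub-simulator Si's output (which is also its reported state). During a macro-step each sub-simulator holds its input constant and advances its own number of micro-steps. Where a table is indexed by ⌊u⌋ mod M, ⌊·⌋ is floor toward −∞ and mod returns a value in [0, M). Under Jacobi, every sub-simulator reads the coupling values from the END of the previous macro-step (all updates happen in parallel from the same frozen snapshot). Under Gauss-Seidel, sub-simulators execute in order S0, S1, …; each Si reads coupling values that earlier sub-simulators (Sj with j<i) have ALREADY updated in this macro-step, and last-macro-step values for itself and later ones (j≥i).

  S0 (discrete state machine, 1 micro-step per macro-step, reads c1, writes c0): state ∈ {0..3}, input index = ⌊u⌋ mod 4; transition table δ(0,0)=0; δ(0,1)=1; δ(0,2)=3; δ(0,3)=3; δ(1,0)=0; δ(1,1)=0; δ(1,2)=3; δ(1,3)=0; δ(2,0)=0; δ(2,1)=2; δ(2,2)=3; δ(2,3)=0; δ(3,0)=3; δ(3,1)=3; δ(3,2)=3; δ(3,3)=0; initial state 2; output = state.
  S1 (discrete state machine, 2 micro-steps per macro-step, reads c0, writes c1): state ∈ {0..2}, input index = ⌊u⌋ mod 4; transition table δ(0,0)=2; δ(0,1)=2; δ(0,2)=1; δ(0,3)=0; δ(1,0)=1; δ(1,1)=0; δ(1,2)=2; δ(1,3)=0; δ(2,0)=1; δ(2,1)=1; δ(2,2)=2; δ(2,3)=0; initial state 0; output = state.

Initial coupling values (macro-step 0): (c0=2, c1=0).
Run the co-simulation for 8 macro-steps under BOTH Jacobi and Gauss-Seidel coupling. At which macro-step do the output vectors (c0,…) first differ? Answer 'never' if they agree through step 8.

first divergence at macro-step: 1

[Jacobi] macro 1: S0 reads c1=0 → after 1×micro: 0; S1 reads c0=2 → after 2×micro: 2 ⇒ (c0=0, c1=2)
[Jacobi] macro 2: S0 reads c1=2 → after 1×micro: 3; S1 reads c0=0 → after 2×micro: 1 ⇒ (c0=3, c1=1)
[Jacobi] macro 3: S0 reads c1=1 → after 1×micro: 3; S1 reads c0=3 → after 2×micro: 0 ⇒ (c0=3, c1=0)
[Jacobi] macro 4: S0 reads c1=0 → after 1×micro: 3; S1 reads c0=3 → after 2×micro: 0 ⇒ (c0=3, c1=0)
[Jacobi] macro 5: S0 reads c1=0 → after 1×micro: 3; S1 reads c0=3 → after 2×micro: 0 ⇒ (c0=3, c1=0)
[Jacobi] macro 6: S0 reads c1=0 → after 1×micro: 3; S1 reads c0=3 → after 2×micro: 0 ⇒ (c0=3, c1=0)
[Jacobi] macro 7: S0 reads c1=0 → after 1×micro: 3; S1 reads c0=3 → after 2×micro: 0 ⇒ (c0=3, c1=0)
[Jacobi] macro 8: S0 reads c1=0 → after 1×micro: 3; S1 reads c0=3 → after 2×micro: 0 ⇒ (c0=3, c1=0)
[Gauss-Seidel] macro 1: S0 reads c1=0 → after 1×micro: 0; S1 reads c0=0 → after 2×micro: 1 ⇒ (c0=0, c1=1)
[Gauss-Seidel] macro 2: S0 reads c1=1 → after 1×micro: 1; S1 reads c0=1 → after 2×micro: 2 ⇒ (c0=1, c1=2)
[Gauss-Seidel] macro 3: S0 reads c1=2 → after 1×micro: 3; S1 reads c0=3 → after 2×micro: 0 ⇒ (c0=3, c1=0)
[Gauss-Seidel] macro 4: S0 reads c1=0 → after 1×micro: 3; S1 reads c0=3 → after 2×micro: 0 ⇒ (c0=3, c1=0)
[Gauss-Seidel] macro 5: S0 reads c1=0 → after 1×micro: 3; S1 reads c0=3 → after 2×micro: 0 ⇒ (c0=3, c1=0)
[Gauss-Seidel] macro 6: S0 reads c1=0 → after 1×micro: 3; S1 reads c0=3 → after 2×micro: 0 ⇒ (c0=3, c1=0)
[Gauss-Seidel] macro 7: S0 reads c1=0 → after 1×micro: 3; S1 reads c0=3 → after 2×micro: 0 ⇒ (c0=3, c1=0)
[Gauss-Seidel] macro 8: S0 reads c1=0 → after 1×micro: 3; S1 reads c0=3 → after 2×micro: 0 ⇒ (c0=3, c1=0)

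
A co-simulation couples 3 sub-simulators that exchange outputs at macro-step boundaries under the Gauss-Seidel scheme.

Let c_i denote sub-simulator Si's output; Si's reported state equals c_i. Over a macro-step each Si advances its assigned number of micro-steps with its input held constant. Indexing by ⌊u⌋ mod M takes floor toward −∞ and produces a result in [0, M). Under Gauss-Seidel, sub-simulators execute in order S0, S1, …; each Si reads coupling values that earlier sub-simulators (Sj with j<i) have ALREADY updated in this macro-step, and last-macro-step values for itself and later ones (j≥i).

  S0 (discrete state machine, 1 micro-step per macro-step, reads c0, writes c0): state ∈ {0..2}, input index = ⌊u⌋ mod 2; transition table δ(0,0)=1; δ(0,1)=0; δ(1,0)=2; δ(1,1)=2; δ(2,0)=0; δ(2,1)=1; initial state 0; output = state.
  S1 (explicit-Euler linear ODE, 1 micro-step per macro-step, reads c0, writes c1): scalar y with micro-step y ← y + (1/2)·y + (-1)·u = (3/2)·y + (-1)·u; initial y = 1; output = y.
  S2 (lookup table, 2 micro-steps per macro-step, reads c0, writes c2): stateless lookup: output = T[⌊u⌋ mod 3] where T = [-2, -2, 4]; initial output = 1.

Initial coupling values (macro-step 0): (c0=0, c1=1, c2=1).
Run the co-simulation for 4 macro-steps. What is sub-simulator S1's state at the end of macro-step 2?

S1 state at macro-step 2 = -5/4

macro 1: S0 reads c0=0 → after 1×micro: 1; S1 reads c0=1 → after 1×micro: 1/2; S2 reads c0=1 → after 2×micro: -2 ⇒ (c0=1, c1=1/2, c2=-2)
macro 2: S0 reads c0=1 → after 1×micro: 2; S1 reads c0=2 → after 1×micro: -5/4; S2 reads c0=2 → after 2×micro: 4 ⇒ (c0=2, c1=-5/4, c2=4)
macro 3: S0 reads c0=2 → after 1×micro: 0; S1 reads c0=0 → after 1×micro: -15/8; S2 reads c0=0 → after 2×micro: -2 ⇒ (c0=0, c1=-15/8, c2=-2)
macro 4: S0 reads c0=0 → after 1×micro: 1; S1 reads c0=1 → after 1×micro: -61/16; S2 reads c0=1 → after 2×micro: -2 ⇒ (c0=1, c1=-61/16, c2=-2)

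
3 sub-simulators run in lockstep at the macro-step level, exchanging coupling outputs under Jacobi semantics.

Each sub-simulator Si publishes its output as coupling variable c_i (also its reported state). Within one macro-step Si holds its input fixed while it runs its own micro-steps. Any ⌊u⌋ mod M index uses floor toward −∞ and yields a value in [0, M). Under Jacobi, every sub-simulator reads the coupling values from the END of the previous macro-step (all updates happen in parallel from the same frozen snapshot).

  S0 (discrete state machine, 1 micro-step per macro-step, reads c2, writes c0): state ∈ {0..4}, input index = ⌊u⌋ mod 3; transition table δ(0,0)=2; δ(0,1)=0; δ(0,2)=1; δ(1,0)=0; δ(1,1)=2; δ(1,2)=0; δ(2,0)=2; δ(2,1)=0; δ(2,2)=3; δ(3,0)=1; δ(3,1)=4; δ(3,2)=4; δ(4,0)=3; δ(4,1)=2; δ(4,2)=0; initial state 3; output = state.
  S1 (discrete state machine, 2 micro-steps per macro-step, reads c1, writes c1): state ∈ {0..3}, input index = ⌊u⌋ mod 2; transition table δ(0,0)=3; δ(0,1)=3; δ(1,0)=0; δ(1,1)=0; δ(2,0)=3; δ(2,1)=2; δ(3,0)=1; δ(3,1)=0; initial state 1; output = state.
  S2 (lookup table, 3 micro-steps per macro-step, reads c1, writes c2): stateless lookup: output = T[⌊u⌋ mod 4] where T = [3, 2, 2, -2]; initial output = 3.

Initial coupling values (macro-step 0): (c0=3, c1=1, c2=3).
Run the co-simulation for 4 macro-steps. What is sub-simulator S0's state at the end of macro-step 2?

S0 state at macro-step 2 = 0

macro 1: S0 reads c2=3 → after 1×micro: 1; S1 reads c1=1 → after 2×micro: 3; S2 reads c1=1 → after 3×micro: 2 ⇒ (c0=1, c1=3, c2=2)
macro 2: S0 reads c2=2 → after 1×micro: 0; S1 reads c1=3 → after 2×micro: 3; S2 reads c1=3 → after 3×micro: -2 ⇒ (c0=0, c1=3, c2=-2)
macro 3: S0 reads c2=-2 → after 1×micro: 0; S1 reads c1=3 → after 2×micro: 3; S2 reads c1=3 → after 3×micro: -2 ⇒ (c0=0, c1=3, c2=-2)
macro 4: S0 reads c2=-2 → after 1×micro: 0; S1 reads c1=3 → after 2×micro: 3; S2 reads c1=3 → after 3×micro: -2 ⇒ (c0=0, c1=3, c2=-2)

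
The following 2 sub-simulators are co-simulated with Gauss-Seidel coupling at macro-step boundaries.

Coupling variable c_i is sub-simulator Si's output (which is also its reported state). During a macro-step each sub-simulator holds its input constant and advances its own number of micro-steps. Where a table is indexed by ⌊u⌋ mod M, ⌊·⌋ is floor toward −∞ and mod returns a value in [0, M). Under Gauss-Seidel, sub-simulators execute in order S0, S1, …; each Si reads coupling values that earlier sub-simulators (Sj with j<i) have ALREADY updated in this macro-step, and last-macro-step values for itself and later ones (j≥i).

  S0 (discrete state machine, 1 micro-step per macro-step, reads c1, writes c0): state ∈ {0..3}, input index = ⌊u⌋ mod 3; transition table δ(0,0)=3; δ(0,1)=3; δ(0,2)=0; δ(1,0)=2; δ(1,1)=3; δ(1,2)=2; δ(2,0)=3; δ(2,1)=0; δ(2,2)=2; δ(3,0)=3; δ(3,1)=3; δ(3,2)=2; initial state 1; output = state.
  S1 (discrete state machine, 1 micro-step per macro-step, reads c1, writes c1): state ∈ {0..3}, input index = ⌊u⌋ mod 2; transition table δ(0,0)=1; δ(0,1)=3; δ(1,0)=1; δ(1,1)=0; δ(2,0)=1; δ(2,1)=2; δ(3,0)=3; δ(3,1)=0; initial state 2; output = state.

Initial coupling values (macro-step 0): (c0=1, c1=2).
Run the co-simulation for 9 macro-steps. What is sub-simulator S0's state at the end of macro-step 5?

macro 1: S0 reads c1=2 → after 1×micro: 2; S1 reads c1=2 → after 1×micro: 1 ⇒ (c0=2, c1=1)
macro 2: S0 reads c1=1 → after 1×micro: 0; S1 reads c1=1 → after 1×micro: 0 ⇒ (c0=0, c1=0)
macro 3: S0 reads c1=0 → after 1×micro: 3; S1 reads c1=0 → after 1×micro: 1 ⇒ (c0=3, c1=1)
macro 4: S0 reads c1=1 → after 1×micro: 3; S1 reads c1=1 → after 1×micro: 0 ⇒ (c0=3, c1=0)
macro 5: S0 reads c1=0 → after 1×micro: 3; S1 reads c1=0 → after 1×micro: 1 ⇒ (c0=3, c1=1)
macro 6: S0 reads c1=1 → after 1×micro: 3; S1 reads c1=1 → after 1×micro: 0 ⇒ (c0=3, c1=0)
macro 7: S0 reads c1=0 → after 1×micro: 3; S1 reads c1=0 → after 1×micro: 1 ⇒ (c0=3, c1=1)
macro 8: S0 reads c1=1 → after 1×micro: 3; S1 reads c1=1 → after 1×micro: 0 ⇒ (c0=3, c1=0)
macro 9: S0 reads c1=0 → after 1×micro: 3; S1 reads c1=0 → after 1×micro: 1 ⇒ (c0=3, c1=1)

S0 state at macro-step 5 = 3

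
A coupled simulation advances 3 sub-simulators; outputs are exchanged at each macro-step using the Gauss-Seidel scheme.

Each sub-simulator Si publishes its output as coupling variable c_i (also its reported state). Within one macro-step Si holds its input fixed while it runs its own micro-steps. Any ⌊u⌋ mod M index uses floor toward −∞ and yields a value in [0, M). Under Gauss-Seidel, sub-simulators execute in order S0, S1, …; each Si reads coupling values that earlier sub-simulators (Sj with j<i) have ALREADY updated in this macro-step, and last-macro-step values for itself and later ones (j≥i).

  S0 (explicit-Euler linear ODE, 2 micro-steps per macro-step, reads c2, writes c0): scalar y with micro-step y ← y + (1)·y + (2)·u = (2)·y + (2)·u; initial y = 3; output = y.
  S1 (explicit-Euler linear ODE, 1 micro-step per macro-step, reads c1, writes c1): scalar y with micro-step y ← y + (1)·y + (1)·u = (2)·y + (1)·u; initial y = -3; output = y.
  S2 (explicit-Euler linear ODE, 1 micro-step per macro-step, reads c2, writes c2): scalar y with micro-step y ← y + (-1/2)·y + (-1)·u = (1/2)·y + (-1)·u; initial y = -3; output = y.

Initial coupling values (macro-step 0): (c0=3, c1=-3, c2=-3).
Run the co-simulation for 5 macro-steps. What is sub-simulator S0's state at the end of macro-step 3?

macro 1: S0 reads c2=-3 → after 2×micro: -6; S1 reads c1=-3 → after 1×micro: -9; S2 reads c2=-3 → after 1×micro: 3/2 ⇒ (c0=-6, c1=-9, c2=3/2)
macro 2: S0 reads c2=3/2 → after 2×micro: -15; S1 reads c1=-9 → after 1×micro: -27; S2 reads c2=3/2 → after 1×micro: -3/4 ⇒ (c0=-15, c1=-27, c2=-3/4)
macro 3: S0 reads c2=-3/4 → after 2×micro: -129/2; S1 reads c1=-27 → after 1×micro: -81; S2 reads c2=-3/4 → after 1×micro: 3/8 ⇒ (c0=-129/2, c1=-81, c2=3/8)
macro 4: S0 reads c2=3/8 → after 2×micro: -1023/4; S1 reads c1=-81 → after 1×micro: -243; S2 reads c2=3/8 → after 1×micro: -3/16 ⇒ (c0=-1023/4, c1=-243, c2=-3/16)
macro 5: S0 reads c2=-3/16 → after 2×micro: -8193/8; S1 reads c1=-243 → after 1×micro: -729; S2 reads c2=-3/16 → after 1×micro: 3/32 ⇒ (c0=-8193/8, c1=-729, c2=3/32)

S0 state at macro-step 3 = -129/2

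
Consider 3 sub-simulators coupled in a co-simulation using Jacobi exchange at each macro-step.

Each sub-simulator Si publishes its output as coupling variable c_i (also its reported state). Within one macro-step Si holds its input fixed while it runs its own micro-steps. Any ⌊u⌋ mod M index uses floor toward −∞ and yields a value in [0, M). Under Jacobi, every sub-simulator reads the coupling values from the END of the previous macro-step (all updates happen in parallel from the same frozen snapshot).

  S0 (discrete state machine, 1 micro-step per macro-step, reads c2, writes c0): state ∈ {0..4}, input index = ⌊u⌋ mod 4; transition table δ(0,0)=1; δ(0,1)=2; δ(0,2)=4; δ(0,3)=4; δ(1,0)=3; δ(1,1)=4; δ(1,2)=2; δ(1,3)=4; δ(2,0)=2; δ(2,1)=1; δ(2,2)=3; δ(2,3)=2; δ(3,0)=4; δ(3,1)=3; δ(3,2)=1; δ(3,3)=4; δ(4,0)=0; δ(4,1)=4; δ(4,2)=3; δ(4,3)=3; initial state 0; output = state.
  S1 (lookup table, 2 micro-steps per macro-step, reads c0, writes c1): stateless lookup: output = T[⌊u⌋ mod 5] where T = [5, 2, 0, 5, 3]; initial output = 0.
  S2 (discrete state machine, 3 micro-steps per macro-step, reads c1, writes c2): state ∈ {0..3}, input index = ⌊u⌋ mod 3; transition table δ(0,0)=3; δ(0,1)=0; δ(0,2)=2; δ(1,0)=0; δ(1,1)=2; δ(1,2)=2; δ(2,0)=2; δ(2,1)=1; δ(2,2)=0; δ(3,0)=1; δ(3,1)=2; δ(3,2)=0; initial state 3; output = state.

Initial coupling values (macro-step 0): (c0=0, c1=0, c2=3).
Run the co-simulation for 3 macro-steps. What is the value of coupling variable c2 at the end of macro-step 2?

c2 at macro-step 2 = 0

macro 1: S0 reads c2=3 → after 1×micro: 4; S1 reads c0=0 → after 2×micro: 5; S2 reads c1=0 → after 3×micro: 3 ⇒ (c0=4, c1=5, c2=3)
macro 2: S0 reads c2=3 → after 1×micro: 3; S1 reads c0=4 → after 2×micro: 3; S2 reads c1=5 → after 3×micro: 0 ⇒ (c0=3, c1=3, c2=0)
macro 3: S0 reads c2=0 → after 1×micro: 4; S1 reads c0=3 → after 2×micro: 5; S2 reads c1=3 → after 3×micro: 0 ⇒ (c0=4, c1=5, c2=0)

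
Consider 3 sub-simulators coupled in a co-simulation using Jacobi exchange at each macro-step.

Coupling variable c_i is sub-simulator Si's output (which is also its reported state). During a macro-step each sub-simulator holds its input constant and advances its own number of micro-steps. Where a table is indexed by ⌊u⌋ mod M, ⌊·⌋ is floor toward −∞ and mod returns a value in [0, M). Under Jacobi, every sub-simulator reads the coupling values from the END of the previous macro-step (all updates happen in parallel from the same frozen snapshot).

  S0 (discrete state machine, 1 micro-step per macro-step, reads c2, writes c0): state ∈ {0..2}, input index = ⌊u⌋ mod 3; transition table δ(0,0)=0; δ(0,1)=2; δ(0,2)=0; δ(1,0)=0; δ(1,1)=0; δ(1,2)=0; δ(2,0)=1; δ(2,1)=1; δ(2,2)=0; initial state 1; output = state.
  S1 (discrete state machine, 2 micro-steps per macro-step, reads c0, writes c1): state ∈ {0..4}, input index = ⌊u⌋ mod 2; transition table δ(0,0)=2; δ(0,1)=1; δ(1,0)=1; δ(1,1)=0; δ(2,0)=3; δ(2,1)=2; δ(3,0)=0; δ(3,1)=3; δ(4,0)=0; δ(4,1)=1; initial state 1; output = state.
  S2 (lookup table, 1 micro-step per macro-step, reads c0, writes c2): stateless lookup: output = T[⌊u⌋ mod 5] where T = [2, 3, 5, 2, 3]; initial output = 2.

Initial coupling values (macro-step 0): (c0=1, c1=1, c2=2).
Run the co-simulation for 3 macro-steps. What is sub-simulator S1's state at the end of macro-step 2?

S1 state at macro-step 2 = 1

macro 1: S0 reads c2=2 → after 1×micro: 0; S1 reads c0=1 → after 2×micro: 1; S2 reads c0=1 → after 1×micro: 3 ⇒ (c0=0, c1=1, c2=3)
macro 2: S0 reads c2=3 → after 1×micro: 0; S1 reads c0=0 → after 2×micro: 1; S2 reads c0=0 → after 1×micro: 2 ⇒ (c0=0, c1=1, c2=2)
macro 3: S0 reads c2=2 → after 1×micro: 0; S1 reads c0=0 → after 2×micro: 1; S2 reads c0=0 → after 1×micro: 2 ⇒ (c0=0, c1=1, c2=2)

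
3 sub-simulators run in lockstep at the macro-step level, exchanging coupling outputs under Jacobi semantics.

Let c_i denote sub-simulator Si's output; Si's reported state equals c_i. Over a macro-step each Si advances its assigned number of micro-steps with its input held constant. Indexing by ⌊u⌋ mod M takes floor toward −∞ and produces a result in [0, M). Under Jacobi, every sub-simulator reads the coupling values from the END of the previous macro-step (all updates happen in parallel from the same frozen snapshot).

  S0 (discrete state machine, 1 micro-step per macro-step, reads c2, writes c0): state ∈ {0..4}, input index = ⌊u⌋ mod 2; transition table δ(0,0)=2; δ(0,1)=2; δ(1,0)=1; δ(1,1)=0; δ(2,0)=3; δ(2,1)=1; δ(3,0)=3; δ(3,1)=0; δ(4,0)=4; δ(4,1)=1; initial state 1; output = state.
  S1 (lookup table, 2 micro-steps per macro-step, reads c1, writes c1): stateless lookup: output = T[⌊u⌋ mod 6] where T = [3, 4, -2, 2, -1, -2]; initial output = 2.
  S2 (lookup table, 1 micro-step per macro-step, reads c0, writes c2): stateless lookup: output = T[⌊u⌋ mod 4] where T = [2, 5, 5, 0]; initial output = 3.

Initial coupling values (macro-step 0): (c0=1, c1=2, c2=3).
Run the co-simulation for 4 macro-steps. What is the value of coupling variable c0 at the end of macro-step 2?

c0 at macro-step 2 = 2

macro 1: S0 reads c2=3 → after 1×micro: 0; S1 reads c1=2 → after 2×micro: -2; S2 reads c0=1 → after 1×micro: 5 ⇒ (c0=0, c1=-2, c2=5)
macro 2: S0 reads c2=5 → after 1×micro: 2; S1 reads c1=-2 → after 2×micro: -1; S2 reads c0=0 → after 1×micro: 2 ⇒ (c0=2, c1=-1, c2=2)
macro 3: S0 reads c2=2 → after 1×micro: 3; S1 reads c1=-1 → after 2×micro: -2; S2 reads c0=2 → after 1×micro: 5 ⇒ (c0=3, c1=-2, c2=5)
macro 4: S0 reads c2=5 → after 1×micro: 0; S1 reads c1=-2 → after 2×micro: -1; S2 reads c0=3 → after 1×micro: 0 ⇒ (c0=0, c1=-1, c2=0)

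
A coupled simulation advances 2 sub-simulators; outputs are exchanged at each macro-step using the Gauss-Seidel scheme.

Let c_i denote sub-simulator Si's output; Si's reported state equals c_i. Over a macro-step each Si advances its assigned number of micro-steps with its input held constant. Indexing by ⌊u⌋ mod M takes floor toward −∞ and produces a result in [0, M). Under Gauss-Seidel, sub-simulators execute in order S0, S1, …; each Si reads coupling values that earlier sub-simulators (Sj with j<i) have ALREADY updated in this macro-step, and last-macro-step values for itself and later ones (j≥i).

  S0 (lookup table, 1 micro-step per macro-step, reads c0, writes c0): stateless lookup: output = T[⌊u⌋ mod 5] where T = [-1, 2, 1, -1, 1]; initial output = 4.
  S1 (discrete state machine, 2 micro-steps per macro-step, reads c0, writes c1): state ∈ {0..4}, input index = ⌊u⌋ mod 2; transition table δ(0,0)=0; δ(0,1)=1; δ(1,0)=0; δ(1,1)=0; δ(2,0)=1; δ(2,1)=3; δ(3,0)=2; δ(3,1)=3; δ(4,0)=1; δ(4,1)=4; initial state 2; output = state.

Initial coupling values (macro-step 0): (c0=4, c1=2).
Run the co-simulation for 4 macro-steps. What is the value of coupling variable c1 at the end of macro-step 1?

macro 1: S0 reads c0=4 → after 1×micro: 1; S1 reads c0=1 → after 2×micro: 3 ⇒ (c0=1, c1=3)
macro 2: S0 reads c0=1 → after 1×micro: 2; S1 reads c0=2 → after 2×micro: 1 ⇒ (c0=2, c1=1)
macro 3: S0 reads c0=2 → after 1×micro: 1; S1 reads c0=1 → after 2×micro: 1 ⇒ (c0=1, c1=1)
macro 4: S0 reads c0=1 → after 1×micro: 2; S1 reads c0=2 → after 2×micro: 0 ⇒ (c0=2, c1=0)

c1 at macro-step 1 = 3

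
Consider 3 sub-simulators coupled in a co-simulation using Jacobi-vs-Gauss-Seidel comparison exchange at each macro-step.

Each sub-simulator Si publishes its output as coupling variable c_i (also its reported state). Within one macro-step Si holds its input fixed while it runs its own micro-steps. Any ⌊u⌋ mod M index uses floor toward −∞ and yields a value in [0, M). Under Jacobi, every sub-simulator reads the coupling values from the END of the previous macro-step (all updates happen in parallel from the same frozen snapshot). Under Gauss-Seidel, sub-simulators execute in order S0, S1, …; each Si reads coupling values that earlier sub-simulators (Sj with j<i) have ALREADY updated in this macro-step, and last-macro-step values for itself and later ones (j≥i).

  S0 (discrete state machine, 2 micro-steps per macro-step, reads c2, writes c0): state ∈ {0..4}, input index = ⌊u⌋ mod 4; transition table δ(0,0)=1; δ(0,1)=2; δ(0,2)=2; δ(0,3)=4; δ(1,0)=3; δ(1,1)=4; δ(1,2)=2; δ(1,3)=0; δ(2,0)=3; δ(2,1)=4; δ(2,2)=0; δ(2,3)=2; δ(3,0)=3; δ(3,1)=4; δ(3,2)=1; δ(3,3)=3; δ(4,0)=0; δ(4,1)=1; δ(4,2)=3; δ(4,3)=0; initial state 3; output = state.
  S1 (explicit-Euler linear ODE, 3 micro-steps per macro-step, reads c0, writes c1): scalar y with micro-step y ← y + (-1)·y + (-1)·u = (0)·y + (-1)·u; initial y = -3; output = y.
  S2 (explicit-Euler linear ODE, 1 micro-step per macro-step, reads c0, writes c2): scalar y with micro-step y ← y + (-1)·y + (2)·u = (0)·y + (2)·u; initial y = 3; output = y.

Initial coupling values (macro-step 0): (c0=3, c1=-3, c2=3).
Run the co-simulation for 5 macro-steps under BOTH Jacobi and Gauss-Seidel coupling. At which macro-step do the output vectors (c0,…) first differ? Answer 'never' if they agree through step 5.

[Jacobi] macro 1: S0 reads c2=3 → after 2×micro: 3; S1 reads c0=3 → after 3×micro: -3; S2 reads c0=3 → after 1×micro: 6 ⇒ (c0=3, c1=-3, c2=6)
[Jacobi] macro 2: S0 reads c2=6 → after 2×micro: 2; S1 reads c0=3 → after 3×micro: -3; S2 reads c0=3 → after 1×micro: 6 ⇒ (c0=2, c1=-3, c2=6)
[Jacobi] macro 3: S0 reads c2=6 → after 2×micro: 2; S1 reads c0=2 → after 3×micro: -2; S2 reads c0=2 → after 1×micro: 4 ⇒ (c0=2, c1=-2, c2=4)
[Jacobi] macro 4: S0 reads c2=4 → after 2×micro: 3; S1 reads c0=2 → after 3×micro: -2; S2 reads c0=2 → after 1×micro: 4 ⇒ (c0=3, c1=-2, c2=4)
[Jacobi] macro 5: S0 reads c2=4 → after 2×micro: 3; S1 reads c0=3 → after 3×micro: -3; S2 reads c0=3 → after 1×micro: 6 ⇒ (c0=3, c1=-3, c2=6)
[Gauss-Seidel] macro 1: S0 reads c2=3 → after 2×micro: 3; S1 reads c0=3 → after 3×micro: -3; S2 reads c0=3 → after 1×micro: 6 ⇒ (c0=3, c1=-3, c2=6)
[Gauss-Seidel] macro 2: S0 reads c2=6 → after 2×micro: 2; S1 reads c0=2 → after 3×micro: -2; S2 reads c0=2 → after 1×micro: 4 ⇒ (c0=2, c1=-2, c2=4)
[Gauss-Seidel] macro 3: S0 reads c2=4 → after 2×micro: 3; S1 reads c0=3 → after 3×micro: -3; S2 reads c0=3 → after 1×micro: 6 ⇒ (c0=3, c1=-3, c2=6)
[Gauss-Seidel] macro 4: S0 reads c2=6 → after 2×micro: 2; S1 reads c0=2 → after 3×micro: -2; S2 reads c0=2 → after 1×micro: 4 ⇒ (c0=2, c1=-2, c2=4)
[Gauss-Seidel] macro 5: S0 reads c2=4 → after 2×micro: 3; S1 reads c0=3 → after 3×micro: -3; S2 reads c0=3 → after 1×micro: 6 ⇒ (c0=3, c1=-3, c2=6)

first divergence at macro-step: 2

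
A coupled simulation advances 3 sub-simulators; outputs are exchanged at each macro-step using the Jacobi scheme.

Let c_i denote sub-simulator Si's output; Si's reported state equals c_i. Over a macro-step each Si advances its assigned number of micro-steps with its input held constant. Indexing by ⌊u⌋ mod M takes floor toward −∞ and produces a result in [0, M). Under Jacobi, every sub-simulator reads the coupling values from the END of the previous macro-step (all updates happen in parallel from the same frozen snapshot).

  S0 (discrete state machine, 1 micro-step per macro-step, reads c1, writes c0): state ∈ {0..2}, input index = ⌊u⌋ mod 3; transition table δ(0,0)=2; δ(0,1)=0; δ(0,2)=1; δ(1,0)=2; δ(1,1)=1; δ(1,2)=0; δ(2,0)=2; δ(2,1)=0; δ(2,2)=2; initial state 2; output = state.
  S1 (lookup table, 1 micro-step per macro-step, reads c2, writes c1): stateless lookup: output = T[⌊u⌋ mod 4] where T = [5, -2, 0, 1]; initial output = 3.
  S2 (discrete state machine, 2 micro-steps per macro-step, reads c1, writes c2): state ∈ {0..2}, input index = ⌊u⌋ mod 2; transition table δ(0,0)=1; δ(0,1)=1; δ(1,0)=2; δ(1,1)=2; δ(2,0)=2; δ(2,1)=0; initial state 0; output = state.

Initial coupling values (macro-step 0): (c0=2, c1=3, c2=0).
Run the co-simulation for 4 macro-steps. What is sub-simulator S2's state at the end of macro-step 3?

S2 state at macro-step 3 = 2

macro 1: S0 reads c1=3 → after 1×micro: 2; S1 reads c2=0 → after 1×micro: 5; S2 reads c1=3 → after 2×micro: 2 ⇒ (c0=2, c1=5, c2=2)
macro 2: S0 reads c1=5 → after 1×micro: 2; S1 reads c2=2 → after 1×micro: 0; S2 reads c1=5 → after 2×micro: 1 ⇒ (c0=2, c1=0, c2=1)
macro 3: S0 reads c1=0 → after 1×micro: 2; S1 reads c2=1 → after 1×micro: -2; S2 reads c1=0 → after 2×micro: 2 ⇒ (c0=2, c1=-2, c2=2)
macro 4: S0 reads c1=-2 → after 1×micro: 0; S1 reads c2=2 → after 1×micro: 0; S2 reads c1=-2 → after 2×micro: 2 ⇒ (c0=0, c1=0, c2=2)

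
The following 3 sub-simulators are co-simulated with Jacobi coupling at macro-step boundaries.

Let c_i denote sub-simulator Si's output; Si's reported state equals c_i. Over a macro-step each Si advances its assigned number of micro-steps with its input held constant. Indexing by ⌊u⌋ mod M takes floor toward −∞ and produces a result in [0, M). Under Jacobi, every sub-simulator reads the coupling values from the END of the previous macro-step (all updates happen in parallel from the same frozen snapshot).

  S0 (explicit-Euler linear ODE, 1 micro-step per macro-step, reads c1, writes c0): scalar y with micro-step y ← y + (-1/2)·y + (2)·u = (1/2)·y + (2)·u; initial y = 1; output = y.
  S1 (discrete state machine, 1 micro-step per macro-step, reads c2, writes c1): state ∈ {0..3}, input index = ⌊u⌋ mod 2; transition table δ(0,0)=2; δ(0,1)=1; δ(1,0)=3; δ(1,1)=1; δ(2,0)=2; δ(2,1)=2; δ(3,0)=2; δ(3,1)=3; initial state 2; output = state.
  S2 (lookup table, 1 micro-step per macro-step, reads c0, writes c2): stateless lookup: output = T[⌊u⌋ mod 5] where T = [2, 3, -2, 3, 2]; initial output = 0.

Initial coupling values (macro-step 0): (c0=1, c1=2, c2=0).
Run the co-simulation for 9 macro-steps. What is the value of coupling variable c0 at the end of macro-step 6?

macro 1: S0 reads c1=2 → after 1×micro: 9/2; S1 reads c2=0 → after 1×micro: 2; S2 reads c0=1 → after 1×micro: 3 ⇒ (c0=9/2, c1=2, c2=3)
macro 2: S0 reads c1=2 → after 1×micro: 25/4; S1 reads c2=3 → after 1×micro: 2; S2 reads c0=9/2 → after 1×micro: 2 ⇒ (c0=25/4, c1=2, c2=2)
macro 3: S0 reads c1=2 → after 1×micro: 57/8; S1 reads c2=2 → after 1×micro: 2; S2 reads c0=25/4 → after 1×micro: 3 ⇒ (c0=57/8, c1=2, c2=3)
macro 4: S0 reads c1=2 → after 1×micro: 121/16; S1 reads c2=3 → after 1×micro: 2; S2 reads c0=57/8 → after 1×micro: -2 ⇒ (c0=121/16, c1=2, c2=-2)
macro 5: S0 reads c1=2 → after 1×micro: 249/32; S1 reads c2=-2 → after 1×micro: 2; S2 reads c0=121/16 → after 1×micro: -2 ⇒ (c0=249/32, c1=2, c2=-2)
macro 6: S0 reads c1=2 → after 1×micro: 505/64; S1 reads c2=-2 → after 1×micro: 2; S2 reads c0=249/32 → after 1×micro: -2 ⇒ (c0=505/64, c1=2, c2=-2)
macro 7: S0 reads c1=2 → after 1×micro: 1017/128; S1 reads c2=-2 → after 1×micro: 2; S2 reads c0=505/64 → after 1×micro: -2 ⇒ (c0=1017/128, c1=2, c2=-2)
macro 8: S0 reads c1=2 → after 1×micro: 2041/256; S1 reads c2=-2 → after 1×micro: 2; S2 reads c0=1017/128 → after 1×micro: -2 ⇒ (c0=2041/256, c1=2, c2=-2)
macro 9: S0 reads c1=2 → after 1×micro: 4089/512; S1 reads c2=-2 → after 1×micro: 2; S2 reads c0=2041/256 → after 1×micro: -2 ⇒ (c0=4089/512, c1=2, c2=-2)

c0 at macro-step 6 = 505/64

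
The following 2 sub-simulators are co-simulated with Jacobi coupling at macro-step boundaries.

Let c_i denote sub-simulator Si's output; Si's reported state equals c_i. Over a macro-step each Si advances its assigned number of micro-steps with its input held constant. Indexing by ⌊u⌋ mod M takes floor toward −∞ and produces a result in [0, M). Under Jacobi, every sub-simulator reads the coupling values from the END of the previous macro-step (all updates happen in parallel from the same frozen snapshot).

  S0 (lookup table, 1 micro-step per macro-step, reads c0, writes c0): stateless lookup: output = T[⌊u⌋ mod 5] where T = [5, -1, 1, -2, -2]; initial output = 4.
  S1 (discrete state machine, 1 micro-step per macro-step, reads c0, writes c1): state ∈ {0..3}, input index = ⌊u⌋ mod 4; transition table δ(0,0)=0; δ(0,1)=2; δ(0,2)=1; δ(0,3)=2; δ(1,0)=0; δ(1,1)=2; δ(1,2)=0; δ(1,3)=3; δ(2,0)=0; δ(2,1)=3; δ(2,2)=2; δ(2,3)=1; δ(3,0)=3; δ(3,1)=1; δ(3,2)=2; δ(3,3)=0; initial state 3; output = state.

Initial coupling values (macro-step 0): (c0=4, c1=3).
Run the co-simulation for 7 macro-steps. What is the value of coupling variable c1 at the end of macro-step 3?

macro 1: S0 reads c0=4 → after 1×micro: -2; S1 reads c0=4 → after 1×micro: 3 ⇒ (c0=-2, c1=3)
macro 2: S0 reads c0=-2 → after 1×micro: -2; S1 reads c0=-2 → after 1×micro: 2 ⇒ (c0=-2, c1=2)
macro 3: S0 reads c0=-2 → after 1×micro: -2; S1 reads c0=-2 → after 1×micro: 2 ⇒ (c0=-2, c1=2)
macro 4: S0 reads c0=-2 → after 1×micro: -2; S1 reads c0=-2 → after 1×micro: 2 ⇒ (c0=-2, c1=2)
macro 5: S0 reads c0=-2 → after 1×micro: -2; S1 reads c0=-2 → after 1×micro: 2 ⇒ (c0=-2, c1=2)
macro 6: S0 reads c0=-2 → after 1×micro: -2; S1 reads c0=-2 → after 1×micro: 2 ⇒ (c0=-2, c1=2)
macro 7: S0 reads c0=-2 → after 1×micro: -2; S1 reads c0=-2 → after 1×micro: 2 ⇒ (c0=-2, c1=2)

c1 at macro-step 3 = 2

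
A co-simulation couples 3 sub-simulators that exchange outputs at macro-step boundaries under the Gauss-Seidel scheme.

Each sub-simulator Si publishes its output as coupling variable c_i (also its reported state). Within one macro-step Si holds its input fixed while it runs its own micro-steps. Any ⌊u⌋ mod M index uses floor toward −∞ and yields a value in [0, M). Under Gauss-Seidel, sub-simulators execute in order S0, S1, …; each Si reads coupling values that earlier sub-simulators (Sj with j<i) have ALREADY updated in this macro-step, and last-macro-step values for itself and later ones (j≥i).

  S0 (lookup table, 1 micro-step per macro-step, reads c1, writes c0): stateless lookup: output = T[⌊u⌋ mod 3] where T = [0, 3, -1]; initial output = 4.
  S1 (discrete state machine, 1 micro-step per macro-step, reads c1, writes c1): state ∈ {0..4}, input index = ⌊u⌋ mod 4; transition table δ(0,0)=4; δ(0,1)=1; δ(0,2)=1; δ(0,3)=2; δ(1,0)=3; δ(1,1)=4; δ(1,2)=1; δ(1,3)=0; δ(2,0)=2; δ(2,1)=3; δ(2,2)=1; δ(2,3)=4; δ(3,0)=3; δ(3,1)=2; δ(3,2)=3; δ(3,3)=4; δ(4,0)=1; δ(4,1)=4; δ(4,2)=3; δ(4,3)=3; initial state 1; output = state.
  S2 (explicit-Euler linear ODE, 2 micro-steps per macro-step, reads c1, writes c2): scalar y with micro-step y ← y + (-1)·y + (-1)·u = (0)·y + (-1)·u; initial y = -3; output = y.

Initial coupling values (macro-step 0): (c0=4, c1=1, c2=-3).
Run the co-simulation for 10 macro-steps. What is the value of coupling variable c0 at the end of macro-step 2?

macro 1: S0 reads c1=1 → after 1×micro: 3; S1 reads c1=1 → after 1×micro: 4; S2 reads c1=4 → after 2×micro: -4 ⇒ (c0=3, c1=4, c2=-4)
macro 2: S0 reads c1=4 → after 1×micro: 3; S1 reads c1=4 → after 1×micro: 1; S2 reads c1=1 → after 2×micro: -1 ⇒ (c0=3, c1=1, c2=-1)
macro 3: S0 reads c1=1 → after 1×micro: 3; S1 reads c1=1 → after 1×micro: 4; S2 reads c1=4 → after 2×micro: -4 ⇒ (c0=3, c1=4, c2=-4)
macro 4: S0 reads c1=4 → after 1×micro: 3; S1 reads c1=4 → after 1×micro: 1; S2 reads c1=1 → after 2×micro: -1 ⇒ (c0=3, c1=1, c2=-1)
macro 5: S0 reads c1=1 → after 1×micro: 3; S1 reads c1=1 → after 1×micro: 4; S2 reads c1=4 → after 2×micro: -4 ⇒ (c0=3, c1=4, c2=-4)
macro 6: S0 reads c1=4 → after 1×micro: 3; S1 reads c1=4 → after 1×micro: 1; S2 reads c1=1 → after 2×micro: -1 ⇒ (c0=3, c1=1, c2=-1)
macro 7: S0 reads c1=1 → after 1×micro: 3; S1 reads c1=1 → after 1×micro: 4; S2 reads c1=4 → after 2×micro: -4 ⇒ (c0=3, c1=4, c2=-4)
macro 8: S0 reads c1=4 → after 1×micro: 3; S1 reads c1=4 → after 1×micro: 1; S2 reads c1=1 → after 2×micro: -1 ⇒ (c0=3, c1=1, c2=-1)
macro 9: S0 reads c1=1 → after 1×micro: 3; S1 reads c1=1 → after 1×micro: 4; S2 reads c1=4 → after 2×micro: -4 ⇒ (c0=3, c1=4, c2=-4)
macro 10: S0 reads c1=4 → after 1×micro: 3; S1 reads c1=4 → after 1×micro: 1; S2 reads c1=1 → after 2×micro: -1 ⇒ (c0=3, c1=1, c2=-1)

c0 at macro-step 2 = 3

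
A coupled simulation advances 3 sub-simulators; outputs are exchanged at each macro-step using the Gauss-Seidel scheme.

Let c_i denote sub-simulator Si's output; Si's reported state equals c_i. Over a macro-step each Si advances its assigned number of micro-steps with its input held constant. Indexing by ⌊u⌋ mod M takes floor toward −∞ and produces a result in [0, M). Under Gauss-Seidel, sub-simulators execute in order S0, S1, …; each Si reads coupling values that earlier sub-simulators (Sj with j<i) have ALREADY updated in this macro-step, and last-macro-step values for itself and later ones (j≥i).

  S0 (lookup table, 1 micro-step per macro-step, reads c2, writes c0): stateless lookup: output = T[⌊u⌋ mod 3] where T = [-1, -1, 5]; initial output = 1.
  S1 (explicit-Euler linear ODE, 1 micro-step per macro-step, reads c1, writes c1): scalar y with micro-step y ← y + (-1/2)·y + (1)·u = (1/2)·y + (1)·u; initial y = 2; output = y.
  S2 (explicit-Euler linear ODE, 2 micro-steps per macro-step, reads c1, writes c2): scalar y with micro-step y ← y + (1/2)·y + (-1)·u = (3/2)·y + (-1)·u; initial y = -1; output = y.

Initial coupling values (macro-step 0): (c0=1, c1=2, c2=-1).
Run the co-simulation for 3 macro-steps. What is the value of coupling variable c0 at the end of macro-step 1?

macro 1: S0 reads c2=-1 → after 1×micro: 5; S1 reads c1=2 → after 1×micro: 3; S2 reads c1=3 → after 2×micro: -39/4 ⇒ (c0=5, c1=3, c2=-39/4)
macro 2: S0 reads c2=-39/4 → after 1×micro: 5; S1 reads c1=3 → after 1×micro: 9/2; S2 reads c1=9/2 → after 2×micro: -531/16 ⇒ (c0=5, c1=9/2, c2=-531/16)
macro 3: S0 reads c2=-531/16 → after 1×micro: 5; S1 reads c1=9/2 → after 1×micro: 27/4; S2 reads c1=27/4 → after 2×micro: -5859/64 ⇒ (c0=5, c1=27/4, c2=-5859/64)

c0 at macro-step 1 = 5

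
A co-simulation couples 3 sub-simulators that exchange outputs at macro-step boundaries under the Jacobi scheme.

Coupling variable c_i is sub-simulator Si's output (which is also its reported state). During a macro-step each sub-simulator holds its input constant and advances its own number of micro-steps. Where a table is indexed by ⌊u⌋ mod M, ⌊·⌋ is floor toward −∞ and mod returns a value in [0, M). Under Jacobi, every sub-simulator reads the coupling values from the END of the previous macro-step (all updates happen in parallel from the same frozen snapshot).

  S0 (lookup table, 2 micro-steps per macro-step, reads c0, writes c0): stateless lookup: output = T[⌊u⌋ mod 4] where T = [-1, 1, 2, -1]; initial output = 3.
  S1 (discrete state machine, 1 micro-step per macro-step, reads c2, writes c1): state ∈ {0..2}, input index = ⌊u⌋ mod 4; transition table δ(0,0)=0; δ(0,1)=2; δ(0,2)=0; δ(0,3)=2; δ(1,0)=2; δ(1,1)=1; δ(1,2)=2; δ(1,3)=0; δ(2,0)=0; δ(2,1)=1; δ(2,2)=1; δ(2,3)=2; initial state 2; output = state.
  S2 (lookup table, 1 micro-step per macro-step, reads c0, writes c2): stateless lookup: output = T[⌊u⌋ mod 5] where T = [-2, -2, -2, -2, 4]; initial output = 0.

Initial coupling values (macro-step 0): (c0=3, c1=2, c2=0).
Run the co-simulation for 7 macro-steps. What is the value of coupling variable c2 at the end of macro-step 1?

c2 at macro-step 1 = -2

macro 1: S0 reads c0=3 → after 2×micro: -1; S1 reads c2=0 → after 1×micro: 0; S2 reads c0=3 → after 1×micro: -2 ⇒ (c0=-1, c1=0, c2=-2)
macro 2: S0 reads c0=-1 → after 2×micro: -1; S1 reads c2=-2 → after 1×micro: 0; S2 reads c0=-1 → after 1×micro: 4 ⇒ (c0=-1, c1=0, c2=4)
macro 3: S0 reads c0=-1 → after 2×micro: -1; S1 reads c2=4 → after 1×micro: 0; S2 reads c0=-1 → after 1×micro: 4 ⇒ (c0=-1, c1=0, c2=4)
macro 4: S0 reads c0=-1 → after 2×micro: -1; S1 reads c2=4 → after 1×micro: 0; S2 reads c0=-1 → after 1×micro: 4 ⇒ (c0=-1, c1=0, c2=4)
macro 5: S0 reads c0=-1 → after 2×micro: -1; S1 reads c2=4 → after 1×micro: 0; S2 reads c0=-1 → after 1×micro: 4 ⇒ (c0=-1, c1=0, c2=4)
macro 6: S0 reads c0=-1 → after 2×micro: -1; S1 reads c2=4 → after 1×micro: 0; S2 reads c0=-1 → after 1×micro: 4 ⇒ (c0=-1, c1=0, c2=4)
macro 7: S0 reads c0=-1 → after 2×micro: -1; S1 reads c2=4 → after 1×micro: 0; S2 reads c0=-1 → after 1×micro: 4 ⇒ (c0=-1, c1=0, c2=4)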